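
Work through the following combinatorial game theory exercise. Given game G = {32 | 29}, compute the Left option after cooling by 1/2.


Original game: {32 | 29} (a switch {a | b} with a > b).
Cooling by t (for t below the temperature (a - b)/2 = 3/2) taxes each move by t: {a | b} cooled by t is {a - t | b + t}.
Cooling amount: t = 1/2
Cooled Left option: 32 - 1/2 = 63/2
Cooled Right option: 29 + 1/2 = 59/2
Cooled game: {63/2 | 59/2}
Left option = 63/2

63/2


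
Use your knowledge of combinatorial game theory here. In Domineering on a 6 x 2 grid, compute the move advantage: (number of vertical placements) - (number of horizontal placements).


Board is 6 x 2 (rows x cols).
Left (vertical) placements: (rows-1) * cols = 5 * 2 = 10
Right (horizontal) placements: rows * (cols-1) = 6 * 1 = 6
Advantage = Left - Right = 10 - 6 = 4

4


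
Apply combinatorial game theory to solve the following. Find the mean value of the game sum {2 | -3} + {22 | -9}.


G1 = {2 | -3}, G2 = {22 | -9}
Each is a switch {a | b} with numbers a > b; its mean value is (a + b)/2, and mean value is additive over game sums: m(G1 + G2) = m(G1) + m(G2).
Mean of G1 = (2 + (-3))/2 = -1/2 = -1/2
Mean of G2 = (22 + (-9))/2 = 13/2 = 13/2
Mean of G1 + G2 = -1/2 + 13/2 = 6

6


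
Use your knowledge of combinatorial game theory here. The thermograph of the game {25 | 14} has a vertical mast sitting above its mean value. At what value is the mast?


Game = {25 | 14}, a switch {a | b} with numbers a > b.
Its thermograph has left wall a - t and right wall b + t, which meet at t = (a - b)/2, where both equal (a + b)/2. So the mast (mean value) is at (a + b)/2.
Mean = (25 + (14))/2 = 39/2 = 39/2

39/2


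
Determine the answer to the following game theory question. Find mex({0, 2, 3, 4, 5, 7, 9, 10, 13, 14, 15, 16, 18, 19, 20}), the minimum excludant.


Set = {0, 2, 3, 4, 5, 7, 9, 10, 13, 14, 15, 16, 18, 19, 20}
0 is in the set.
1 is NOT in the set. This is the mex.
mex = 1

1


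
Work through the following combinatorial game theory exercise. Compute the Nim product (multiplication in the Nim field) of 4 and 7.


Nim multiplication is bilinear over XOR: (u XOR v) * w = (u*w) XOR (v*w).
So we split each operand into its bit components and XOR the pairwise Nim products.
4 = 4 (as XOR of powers of 2).
7 = 1 + 2 + 4 (as XOR of powers of 2).
Using the standard Nim-product table on single bits:
  2*2 = 3,   2*4 = 8,   2*8 = 12,
  4*4 = 6,   4*8 = 11,  8*8 = 13,
and  1*x = x (identity), k*l = l*k (commutative).
Pairwise Nim products:
  4 * 1 = 4
  4 * 2 = 8
  4 * 4 = 6
XOR them: 4 XOR 8 XOR 6 = 10.
Result: 4 * 7 = 10 (in Nim).

10


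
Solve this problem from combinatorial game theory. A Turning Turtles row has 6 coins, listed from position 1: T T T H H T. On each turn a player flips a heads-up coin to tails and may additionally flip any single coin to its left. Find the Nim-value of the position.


Coins: T T T H H T
Key fact: a single head at position k behaves exactly like a Nim heap of size k (turning it to T and optionally flipping a coin at j < k corresponds to moving the heap from k to j, or to 0), and heads combine as a disjunctive sum (two heads at the same place would cancel, matching j XOR j = 0). So the Nim-value is the XOR of the 1-indexed positions of the heads.
Face-up positions (1-indexed): [4, 5]
XOR 0 with 4: 0 XOR 4 = 4
XOR 4 with 5: 4 XOR 5 = 1
Nim-value = 1

1


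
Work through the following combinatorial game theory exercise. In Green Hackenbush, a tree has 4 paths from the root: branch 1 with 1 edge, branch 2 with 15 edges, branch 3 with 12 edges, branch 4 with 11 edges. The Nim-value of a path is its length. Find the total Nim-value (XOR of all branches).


The tree has 4 branches from the ground vertex.
In Green Hackenbush, the Nim-value of a simple path of length k is k.
Branch 1: length 1, Nim-value = 1
Branch 2: length 15, Nim-value = 15
Branch 3: length 12, Nim-value = 12
Branch 4: length 11, Nim-value = 11
Total Nim-value = XOR of all branch values:
0 XOR 1 = 1
1 XOR 15 = 14
14 XOR 12 = 2
2 XOR 11 = 9
Nim-value of the tree = 9

9


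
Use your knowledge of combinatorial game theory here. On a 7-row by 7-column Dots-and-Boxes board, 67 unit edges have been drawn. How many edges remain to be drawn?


Grid: 7 x 7 boxes, i.e. 8 rows and 8 columns of dots.
Horizontal edges: (rows + 1) * cols = 8 * 7 = 56
Vertical edges: rows * (cols + 1) = 7 * 8 = 56
Total edges: 56 + 56 = 112
Edges drawn: 67
Remaining: 112 - 67 = 45

45


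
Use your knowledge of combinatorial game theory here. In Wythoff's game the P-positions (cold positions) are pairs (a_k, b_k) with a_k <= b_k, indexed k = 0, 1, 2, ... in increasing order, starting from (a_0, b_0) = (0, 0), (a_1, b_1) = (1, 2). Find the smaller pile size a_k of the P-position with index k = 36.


By Wythoff's theorem, a_k = floor(k * phi) and b_k = floor(k * phi^2) = a_k + k, where phi = (1 + sqrt(5))/2 is the golden ratio.
phi = (1 + sqrt(5))/2 = 1.618034
k = 36
k * phi = 36 * 1.618034 = 58.249224
a_36 = floor(k * phi) = 58

58


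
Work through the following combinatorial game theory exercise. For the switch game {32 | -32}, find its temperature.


The game is {32 | -32}, a switch {a | b} with numbers a > b.
Cooling {a | b} by t gives {a - t | b + t}, which stops being hot when a - t = b + t, i.e. at t = (a - b)/2. So the temperature of a switch is (a - b)/2.
Temperature = (Left option - Right option) / 2
= (32 - (-32)) / 2
= 64 / 2
= 32

32


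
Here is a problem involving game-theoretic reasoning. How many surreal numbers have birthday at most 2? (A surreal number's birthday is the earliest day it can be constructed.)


Day 0: {|} = 0 is born. Count = 1.
Day n: the number of surreal numbers born by day n is 2^(n+1) - 1.
By day 0: 2^1 - 1 = 1
By day 1: 2^2 - 1 = 3
By day 2: 2^3 - 1 = 7
By day 2: 7 surreal numbers.

7


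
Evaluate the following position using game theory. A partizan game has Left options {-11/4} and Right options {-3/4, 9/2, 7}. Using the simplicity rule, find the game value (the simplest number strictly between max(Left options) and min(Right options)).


Left options: {-11/4}, max = -11/4
Right options: {-3/4, 9/2, 7}, min = -3/4
All options are numbers and max(Left) < min(Right), so by the simplicity theorem the value is the simplest (earliest-born) number strictly between -11/4 and -3/4.
Integers -2 through -1 all lie strictly between -11/4 and -3/4.
Among integers, the simplest (lowest birthday = smallest |n|; 0 is born on day 0, +-n on day n) is -1.
No non-integer in the interval can be simpler: if x is a non-integer in the interval, then floor(x) or ceil(x) also lies in the interval (the interval contains an integer), and both are proper prefixes of x's sign expansion, i.e. born earlier. So the game value is -1.
Game value = -1

-1


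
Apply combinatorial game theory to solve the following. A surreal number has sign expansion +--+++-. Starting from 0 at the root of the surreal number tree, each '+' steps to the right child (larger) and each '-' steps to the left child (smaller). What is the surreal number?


Sign expansion: +--+++-
Rule: track bounds (lo, hi), initially (-inf, +inf). On '+', the current value becomes lo and we move to the simplest number in (value, hi): value + 1 if hi = +inf, otherwise the midpoint (value + hi)/2. On '-', the current value becomes hi and we move to value - 1 if lo = -inf, otherwise the midpoint (lo + value)/2.
Start at 0.
Step 1: sign = +, move right. Bounds: (0, +inf). Value = 1
Step 2: sign = -, move left. Bounds: (0, 1). Value = 1/2
Step 3: sign = -, move left. Bounds: (0, 1/2). Value = 1/4
Step 4: sign = +, move right. Bounds: (1/4, 1/2). Value = 3/8
Step 5: sign = +, move right. Bounds: (3/8, 1/2). Value = 7/16
Step 6: sign = +, move right. Bounds: (7/16, 1/2). Value = 15/32
Step 7: sign = -, move left. Bounds: (7/16, 15/32). Value = 29/64
The surreal number with sign expansion +--+++- is 29/64.

29/64


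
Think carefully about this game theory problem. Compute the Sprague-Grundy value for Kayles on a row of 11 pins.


Kayles: a move removes 1 or 2 adjacent pins from a contiguous row.
Removing pins from a row of k leaves two independent rows (a, b) with a + b = k - 1 (one pin) or a + b = k - 2 (two pins); an end removal gives a = 0.
By Sprague-Grundy, G(k) = mex{ G(a) XOR G(b) } over all these splits. G(0) = 0.
G(1): splits (0,0):0^0=0 -> mex({0}) = 1
G(2): splits (0,1):0^1=1 (0,0):0^0=0 -> mex({0, 1}) = 2
G(3): splits (0,2):0^2=2 (1,1):1^1=0 (0,1):0^1=1 -> mex({0, 1, 2}) = 3
G(4): splits (0,3):0^3=3 (1,2):1^2=3 (0,2):0^2=2 (1,1):1^1=0 -> mex({0, 2, 3}) = 1
G(5): splits (0,4):0^1=1 (1,3):1^3=2 (2,2):2^2=0 (0,3):0^3=3 (1,2):1^2=3 -> mex({0, 1, 2, 3}) = 4
G(6) = mex({0, 1, 2, 4}) = 3
G(7) = mex({0, 1, 3, 4, 5}) = 2
G(8) = mex({0, 2, 3, 5, 6}) = 1
G(9) = mex({0, 1, 2, 3, 6, 7}) = 4
G(10) = mex({0, 1, 3, 4, 5, 7}) = 2
G(11) = mex({0, 1, 2, 3, 4, 5}) = 6
Therefore G(11) = 6.

6


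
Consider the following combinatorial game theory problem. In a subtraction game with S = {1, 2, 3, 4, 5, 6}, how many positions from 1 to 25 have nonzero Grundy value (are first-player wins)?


Subtraction set S = {1, 2, 3, 4, 5, 6}, so G(n) = n mod 7.
G(n) = 0 when n is a multiple of 7.
Multiples of 7 in [1, 25]: 3
N-positions (nonzero Grundy) = 25 - 3 = 22

22


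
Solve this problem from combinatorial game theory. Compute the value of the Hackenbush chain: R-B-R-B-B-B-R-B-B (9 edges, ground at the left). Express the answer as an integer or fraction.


Edges (from ground): R-B-R-B-B-B-R-B-B
By Berlekamp's sign-expansion rule, a Blue-Red Hackenbush stalk has the value of the surreal number whose sign sequence is the edge sequence with B -> + and R -> -.
Sign sequence: -+-+++-++
Trace the sign expansion in the surreal number tree, starting from 0:
Edge 1: R (sign -) -> bounds (-inf, 0), value = -1
Edge 2: B (sign +) -> bounds (-1, 0), value = -1/2
Edge 3: R (sign -) -> bounds (-1, -1/2), value = -3/4
Edge 4: B (sign +) -> bounds (-3/4, -1/2), value = -5/8
Edge 5: B (sign +) -> bounds (-5/8, -1/2), value = -9/16
Edge 6: B (sign +) -> bounds (-9/16, -1/2), value = -17/32
Edge 7: R (sign -) -> bounds (-9/16, -17/32), value = -35/64
Edge 8: B (sign +) -> bounds (-35/64, -17/32), value = -69/128
Edge 9: B (sign +) -> bounds (-69/128, -17/32), value = -137/256
Game value = -137/256

-137/256


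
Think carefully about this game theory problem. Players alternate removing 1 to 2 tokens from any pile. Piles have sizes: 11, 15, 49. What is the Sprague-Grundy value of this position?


Subtraction set: {1, 2}
For this subtraction set, G(n) = n mod 3 (period = max + 1 = 3).
Pile 1 (size 11): G(11) = 11 mod 3 = 2
Pile 2 (size 15): G(15) = 15 mod 3 = 0
Pile 3 (size 49): G(49) = 49 mod 3 = 1
Total Grundy value = XOR of all: 2 XOR 0 XOR 1 = 3

3


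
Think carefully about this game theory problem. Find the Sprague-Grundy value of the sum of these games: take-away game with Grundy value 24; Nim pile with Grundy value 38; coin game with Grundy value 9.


By the Sprague-Grundy theorem, the Grundy value of a sum of games is the XOR of individual Grundy values.
take-away game: Grundy value = 24. Running XOR: 0 XOR 24 = 24
Nim pile: Grundy value = 38. Running XOR: 24 XOR 38 = 62
coin game: Grundy value = 9. Running XOR: 62 XOR 9 = 55
The combined Grundy value is 55.

55


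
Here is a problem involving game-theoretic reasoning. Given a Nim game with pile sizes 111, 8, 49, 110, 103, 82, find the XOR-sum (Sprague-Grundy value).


We need the XOR (exclusive or) of all pile sizes.
After XOR-ing pile 1 (size 111): 0 XOR 111 = 111
After XOR-ing pile 2 (size 8): 111 XOR 8 = 103
After XOR-ing pile 3 (size 49): 103 XOR 49 = 86
After XOR-ing pile 4 (size 110): 86 XOR 110 = 56
After XOR-ing pile 5 (size 103): 56 XOR 103 = 95
After XOR-ing pile 6 (size 82): 95 XOR 82 = 13
The Nim-value of this position is 13.

13


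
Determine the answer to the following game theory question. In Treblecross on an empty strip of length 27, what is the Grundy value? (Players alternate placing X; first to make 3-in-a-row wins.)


Treblecross: place X on empty cells; 3-in-a-row wins.
Playing within two cells of an existing X lets the opponent win at once, so sensible play treats the cells i-2..i+2 around each X as dead. The player left with no safe cell loses, so this is a normal-play take-away game on strips of safe cells.
Placing X at cell i (0-indexed) of a strip of k safe cells leaves independent strips of sizes max(0, i-2) and max(0, k-i-3). Hence G(k) = mex{ G(max(0,i-2)) XOR G(max(0,k-i-3)) : 0 <= i < k }, with G(0) = 0.
G(1): splits (0,0):0^0=0 -> mex({0}) = 1
G(2): splits (0,0):0^0=0 -> mex({0}) = 1
G(3): splits (0,0):0^0=0 -> mex({0}) = 1
G(4): splits (0,1):0^1=1 (0,0):0^0=0 -> mex({0, 1}) = 2
G(5): splits (0,2):0^1=1 (0,1):0^1=1 (0,0):0^0=0 -> mex({0, 1}) = 2
G(6) = mex({1}) = 0
G(7) = mex({0, 1, 2}) = 3
G(8) = mex({0, 1, 2}) = 3
G(9) = mex({0, 2}) = 1
G(10) = mex({0, 2, 3}) = 1
G(11) = mex({0, 3}) = 1
G(12) = mex({1, 3}) = 0
G(13) = mex({0, 1, 2, 3}) = 4
G(14) = mex({0, 1, 2}) = 3
G(15) = mex({0, 1, 2}) = 3
G(16) = mex({0, 1, 2, 4}) = 3
G(17) = mex({0, 1, 3, 4}) = 2
G(18) = mex({0, 1, 3, 4}) = 2
G(19) = mex({0, 1, 3, 5}) = 2
G(20) = mex({0, 1, 2, 3, 5}) = 4
G(21) = mex({0, 1, 2, 3, 5}) = 4
G(22) = mex({1, 2, 6}) = 0
G(23) = mex({0, 1, 2, 3, 4, 6}) = 5
G(24) = mex({0, 1, 2, 3, 4}) = 5
G(25) = mex({0, 1, 3, 4, 7}) = 2
G(26) = mex({0, 1, 3, 4, 5, 7}) = 2
G(27) = mex({0, 1, 3, 5}) = 2
Therefore G(27) = 2.

2


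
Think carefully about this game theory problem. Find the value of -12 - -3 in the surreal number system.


x = -12, y = -3
x - y = -12 - -3 = -9

-9


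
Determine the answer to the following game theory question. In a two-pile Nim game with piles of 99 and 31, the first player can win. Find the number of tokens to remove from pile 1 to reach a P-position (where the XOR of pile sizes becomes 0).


Piles: 99 and 31
Current XOR: 99 XOR 31 = 124 (non-zero, so this is an N-position).
To make the XOR zero, we need to find a move that balances the piles.
For pile 1 (size 99): target = 99 XOR 124 = 31
We reduce pile 1 from 99 to 31.
Tokens removed: 99 - 31 = 68
Verification: 31 XOR 31 = 0

68


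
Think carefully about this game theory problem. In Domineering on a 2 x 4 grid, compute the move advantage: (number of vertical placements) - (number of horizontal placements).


Board is 2 x 4 (rows x cols).
Left (vertical) placements: (rows-1) * cols = 1 * 4 = 4
Right (horizontal) placements: rows * (cols-1) = 2 * 3 = 6
Advantage = Left - Right = 4 - 6 = -2

-2


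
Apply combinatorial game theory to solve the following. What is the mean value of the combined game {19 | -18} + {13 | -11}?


G1 = {19 | -18}, G2 = {13 | -11}
Each is a switch {a | b} with numbers a > b; its mean value is (a + b)/2, and mean value is additive over game sums: m(G1 + G2) = m(G1) + m(G2).
Mean of G1 = (19 + (-18))/2 = 1/2 = 1/2
Mean of G2 = (13 + (-11))/2 = 2/2 = 1
Mean of G1 + G2 = 1/2 + 1 = 3/2

3/2


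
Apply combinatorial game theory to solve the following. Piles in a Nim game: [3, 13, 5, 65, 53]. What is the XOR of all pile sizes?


We need the XOR (exclusive or) of all pile sizes.
After XOR-ing pile 1 (size 3): 0 XOR 3 = 3
After XOR-ing pile 2 (size 13): 3 XOR 13 = 14
After XOR-ing pile 3 (size 5): 14 XOR 5 = 11
After XOR-ing pile 4 (size 65): 11 XOR 65 = 74
After XOR-ing pile 5 (size 53): 74 XOR 53 = 127
The Nim-value of this position is 127.

127


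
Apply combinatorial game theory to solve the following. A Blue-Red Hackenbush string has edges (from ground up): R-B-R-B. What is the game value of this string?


Edges (from ground): R-B-R-B
By Berlekamp's sign-expansion rule, a Blue-Red Hackenbush stalk has the value of the surreal number whose sign sequence is the edge sequence with B -> + and R -> -.
Sign sequence: -+-+
Trace the sign expansion in the surreal number tree, starting from 0:
Edge 1: R (sign -) -> bounds (-inf, 0), value = -1
Edge 2: B (sign +) -> bounds (-1, 0), value = -1/2
Edge 3: R (sign -) -> bounds (-1, -1/2), value = -3/4
Edge 4: B (sign +) -> bounds (-3/4, -1/2), value = -5/8
Game value = -5/8

-5/8


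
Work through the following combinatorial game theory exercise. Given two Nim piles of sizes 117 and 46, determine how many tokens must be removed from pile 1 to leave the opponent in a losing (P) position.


Piles: 117 and 46
Current XOR: 117 XOR 46 = 91 (non-zero, so this is an N-position).
To make the XOR zero, we need to find a move that balances the piles.
For pile 1 (size 117): target = 117 XOR 91 = 46
We reduce pile 1 from 117 to 46.
Tokens removed: 117 - 46 = 71
Verification: 46 XOR 46 = 0

71


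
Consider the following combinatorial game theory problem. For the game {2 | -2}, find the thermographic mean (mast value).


Game = {2 | -2}, a switch {a | b} with numbers a > b.
Its thermograph has left wall a - t and right wall b + t, which meet at t = (a - b)/2, where both equal (a + b)/2. So the mast (mean value) is at (a + b)/2.
Mean = (2 + (-2))/2 = 0/2 = 0

0


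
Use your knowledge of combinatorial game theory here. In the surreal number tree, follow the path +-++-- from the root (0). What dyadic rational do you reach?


Sign expansion: +-++--
Rule: track bounds (lo, hi), initially (-inf, +inf). On '+', the current value becomes lo and we move to the simplest number in (value, hi): value + 1 if hi = +inf, otherwise the midpoint (value + hi)/2. On '-', the current value becomes hi and we move to value - 1 if lo = -inf, otherwise the midpoint (lo + value)/2.
Start at 0.
Step 1: sign = +, move right. Bounds: (0, +inf). Value = 1
Step 2: sign = -, move left. Bounds: (0, 1). Value = 1/2
Step 3: sign = +, move right. Bounds: (1/2, 1). Value = 3/4
Step 4: sign = +, move right. Bounds: (3/4, 1). Value = 7/8
Step 5: sign = -, move left. Bounds: (3/4, 7/8). Value = 13/16
Step 6: sign = -, move left. Bounds: (3/4, 13/16). Value = 25/32
The surreal number with sign expansion +-++-- is 25/32.

25/32


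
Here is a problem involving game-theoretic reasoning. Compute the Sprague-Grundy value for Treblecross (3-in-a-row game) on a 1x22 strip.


Treblecross: place X on empty cells; 3-in-a-row wins.
Playing within two cells of an existing X lets the opponent win at once, so sensible play treats the cells i-2..i+2 around each X as dead. The player left with no safe cell loses, so this is a normal-play take-away game on strips of safe cells.
Placing X at cell i (0-indexed) of a strip of k safe cells leaves independent strips of sizes max(0, i-2) and max(0, k-i-3). Hence G(k) = mex{ G(max(0,i-2)) XOR G(max(0,k-i-3)) : 0 <= i < k }, with G(0) = 0.
G(1): splits (0,0):0^0=0 -> mex({0}) = 1
G(2): splits (0,0):0^0=0 -> mex({0}) = 1
G(3): splits (0,0):0^0=0 -> mex({0}) = 1
G(4): splits (0,1):0^1=1 (0,0):0^0=0 -> mex({0, 1}) = 2
G(5): splits (0,2):0^1=1 (0,1):0^1=1 (0,0):0^0=0 -> mex({0, 1}) = 2
G(6) = mex({1}) = 0
G(7) = mex({0, 1, 2}) = 3
G(8) = mex({0, 1, 2}) = 3
G(9) = mex({0, 2}) = 1
G(10) = mex({0, 2, 3}) = 1
G(11) = mex({0, 3}) = 1
G(12) = mex({1, 3}) = 0
G(13) = mex({0, 1, 2, 3}) = 4
G(14) = mex({0, 1, 2}) = 3
G(15) = mex({0, 1, 2}) = 3
G(16) = mex({0, 1, 2, 4}) = 3
G(17) = mex({0, 1, 3, 4}) = 2
G(18) = mex({0, 1, 3, 4}) = 2
G(19) = mex({0, 1, 3, 5}) = 2
G(20) = mex({0, 1, 2, 3, 5}) = 4
G(21) = mex({0, 1, 2, 3, 5}) = 4
G(22) = mex({1, 2, 6}) = 0
Therefore G(22) = 0.

0


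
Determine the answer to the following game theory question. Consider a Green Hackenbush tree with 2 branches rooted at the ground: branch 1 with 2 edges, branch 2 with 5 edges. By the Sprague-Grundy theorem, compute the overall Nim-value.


The tree has 2 branches from the ground vertex.
In Green Hackenbush, the Nim-value of a simple path of length k is k.
Branch 1: length 2, Nim-value = 2
Branch 2: length 5, Nim-value = 5
Total Nim-value = XOR of all branch values:
0 XOR 2 = 2
2 XOR 5 = 7
Nim-value of the tree = 7

7


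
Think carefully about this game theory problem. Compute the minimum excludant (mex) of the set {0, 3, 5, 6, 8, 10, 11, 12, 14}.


Set = {0, 3, 5, 6, 8, 10, 11, 12, 14}
0 is in the set.
1 is NOT in the set. This is the mex.
mex = 1

1


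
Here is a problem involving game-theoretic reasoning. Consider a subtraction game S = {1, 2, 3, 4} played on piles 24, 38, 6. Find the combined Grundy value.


Subtraction set: {1, 2, 3, 4}
For this subtraction set, G(n) = n mod 5 (period = max + 1 = 5).
Pile 1 (size 24): G(24) = 24 mod 5 = 4
Pile 2 (size 38): G(38) = 38 mod 5 = 3
Pile 3 (size 6): G(6) = 6 mod 5 = 1
Total Grundy value = XOR of all: 4 XOR 3 XOR 1 = 6

6


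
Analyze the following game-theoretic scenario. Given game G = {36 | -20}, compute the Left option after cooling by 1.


Original game: {36 | -20} (a switch {a | b} with a > b).
Cooling by t (for t below the temperature (a - b)/2 = 28) taxes each move by t: {a | b} cooled by t is {a - t | b + t}.
Cooling amount: t = 1
Cooled Left option: 36 - 1 = 35
Cooled Right option: -20 + 1 = -19
Cooled game: {35 | -19}
Left option = 35

35


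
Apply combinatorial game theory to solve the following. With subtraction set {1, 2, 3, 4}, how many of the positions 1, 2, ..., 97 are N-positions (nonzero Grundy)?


Subtraction set S = {1, 2, 3, 4}, so G(n) = n mod 5.
G(n) = 0 when n is a multiple of 5.
Multiples of 5 in [1, 97]: 19
N-positions (nonzero Grundy) = 97 - 19 = 78

78


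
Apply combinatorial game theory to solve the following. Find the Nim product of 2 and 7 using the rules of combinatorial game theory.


Nim multiplication is bilinear over XOR: (u XOR v) * w = (u*w) XOR (v*w).
So we split each operand into its bit components and XOR the pairwise Nim products.
2 = 2 (as XOR of powers of 2).
7 = 1 + 2 + 4 (as XOR of powers of 2).
Using the standard Nim-product table on single bits:
  2*2 = 3,   2*4 = 8,   2*8 = 12,
  4*4 = 6,   4*8 = 11,  8*8 = 13,
and  1*x = x (identity), k*l = l*k (commutative).
Pairwise Nim products:
  2 * 1 = 2
  2 * 2 = 3
  2 * 4 = 8
XOR them: 2 XOR 3 XOR 8 = 9.
Result: 2 * 7 = 9 (in Nim).

9


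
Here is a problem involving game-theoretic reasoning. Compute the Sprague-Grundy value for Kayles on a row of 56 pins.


Kayles: a move removes 1 or 2 adjacent pins from a contiguous row.
Removing pins from a row of k leaves two independent rows (a, b) with a + b = k - 1 (one pin) or a + b = k - 2 (two pins); an end removal gives a = 0.
By Sprague-Grundy, G(k) = mex{ G(a) XOR G(b) } over all these splits. G(0) = 0.
G(1): splits (0,0):0^0=0 -> mex({0}) = 1
G(2): splits (0,1):0^1=1 (0,0):0^0=0 -> mex({0, 1}) = 2
G(3): splits (0,2):0^2=2 (1,1):1^1=0 (0,1):0^1=1 -> mex({0, 1, 2}) = 3
G(4): splits (0,3):0^3=3 (1,2):1^2=3 (0,2):0^2=2 (1,1):1^1=0 -> mex({0, 2, 3}) = 1
G(5): splits (0,4):0^1=1 (1,3):1^3=2 (2,2):2^2=0 (0,3):0^3=3 (1,2):1^2=3 -> mex({0, 1, 2, 3}) = 4
G(6) = mex({0, 1, 2, 4}) = 3
G(7) = mex({0, 1, 3, 4, 5}) = 2
G(8) = mex({0, 2, 3, 5, 6}) = 1
G(9) = mex({0, 1, 2, 3, 6, 7}) = 4
G(10) = mex({0, 1, 3, 4, 5, 7}) = 2
G(11) = mex({0, 1, 2, 3, 4, 5}) = 6
G(12) = mex({0, 1, 2, 3, 5, 6, 7}) = 4
G(13) = mex({0, 2, 3, 4, 6, 7}) = 1
G(14) = mex({0, 1, 4, 5, 6, 7}) = 2
G(15) = mex({0, 1, 2, 3, 4, 5, 6}) = 7
G(16) = mex({0, 2, 3, 5, 6, 7}) = 1
G(17) = mex({0, 1, 2, 3, 5, 6, 7}) = 4
G(18) = mex({0, 1, 2, 4, 5, 6}) = 3
G(19) = mex({0, 1, 3, 4, 5, 7}) = 2
G(20) = mex({0, 2, 3, 4, 5, 6, 7}) = 1
G(21) = mex({0, 1, 2, 3, 5, 6, 7}) = 4
G(22) = mex({0, 1, 2, 3, 4, 5, 7}) = 6
G(23) = mex({0, 1, 2, 3, 4, 5, 6}) = 7
G(24) = mex({0, 1, 2, 3, 5, 6, 7}) = 4
G(25) = mex({0, 2, 3, 4, 6, 7}) = 1
G(26) = mex({0, 1, 3, 4, 5, 6, 7}) = 2
G(27) = mex({0, 1, 2, 3, 4, 5, 6, 7}) = 8
G(28) = mex({0, 1, 2, 3, 4, 6, 7, 8}) = 5
G(29) = mex({0, 1, 2, 3, 5, 6, 7, 8, 9}) = 4
G(30) = mex({0, 1, 2, 3, 4, 5, 6, 9, 10}) = 7
G(31) = mex({0, 1, 3, 4, 5, 7, 10, 11}) = 2
G(32) = mex({0, 2, 3, 4, 5, 6, 7, 9, 11}) = 1
G(33) = mex({0, 1, 2, 3, 4, 5, 6, 7, 9, 12}) = 8
G(34) = mex({0, 1, 2, 3, 4, 5, 7, 8, 11, 12}) = 6
G(35) = mex({0, 1, 2, 3, 4, 5, 6, 8, 9, 10, 11}) = 7
G(36) = mex({0, 1, 2, 3, 5, 6, 7, 9, 10}) = 4
G(37) = mex({0, 2, 3, 4, 6, 7, 9, 10, 11, 12}) = 1
G(38) = mex({0, 1, 3, 4, 5, 6, 7, 9, 10, 11, 12}) = 2
G(39) = mex({0, 1, 2, 4, 5, 6, 7, 9, 10, 12, 14}) = 3
G(40) = mex({0, 2, 3, 4, 6, 7, 11, 12, 14}) = 1
G(41) = mex({0, 1, 2, 3, 5, 6, 7, 9, 10, 11, 12}) = 4
G(42) = mex({0, 1, 2, 3, 4, 5, 6, 9, 10}) = 7
G(43) = mex({0, 1, 3, 4, 5, 7, 9, 10, 12, 15}) = 2
G(44) = mex({0, 2, 3, 4, 5, 6, 7, 9, 10, 12, 15}) = 1
G(45) = mex({0, 1, 2, 3, 4, 5, 6, 7, 9, 10, 12, 14}) = 8
G(46) = mex({0, 1, 3, 4, 5, 7, 8, 11, 12, 14}) = 2
G(47) = mex({0, 1, 2, 3, 4, 5, 6, 8, 9, 10, 11, 12}) = 7
G(48) = mex({0, 1, 2, 3, 5, 6, 7, 9, 10}) = 4
G(49) = mex({0, 2, 3, 4, 6, 7, 9, 10, 11, 12, 15}) = 1
G(50) = mex({0, 1, 4, 5, 6, 7, 9, 11, 12, 14, 15}) = 2
G(51) = mex({0, 1, 2, 3, 4, 5, 6, 7, 9, 12, 14, 15}) = 8
G(52) = mex({0, 2, 3, 4, 5, 6, 7, 8, 11, 12, 15}) = 1
G(53) = mex({0, 1, 2, 3, 5, 6, 7, 8, 9, 10, 11, 12}) = 4
G(54) = mex({0, 1, 2, 3, 4, 5, 6, 9, 10}) = 7
G(55) = mex({0, 1, 3, 4, 5, 7, 9, 10, 11, 12}) = 2
G(56) = mex({0, 2, 3, 4, 5, 6, 7, 9, 10, 11, 12, 13, 14}) = 1
Therefore G(56) = 1.

1


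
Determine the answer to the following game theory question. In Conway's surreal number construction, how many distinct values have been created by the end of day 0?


Day 0: {|} = 0 is born. Count = 1.
Day n: the number of surreal numbers born by day n is 2^(n+1) - 1.
By day 0: 2^1 - 1 = 1
By day 0: 1 surreal numbers.

1


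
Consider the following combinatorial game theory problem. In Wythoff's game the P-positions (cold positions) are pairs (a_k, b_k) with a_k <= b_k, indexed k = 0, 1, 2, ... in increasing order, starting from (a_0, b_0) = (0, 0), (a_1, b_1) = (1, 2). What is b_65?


By Wythoff's theorem, a_k = floor(k * phi) and b_k = floor(k * phi^2) = a_k + k, where phi = (1 + sqrt(5))/2 is the golden ratio.
phi = (1 + sqrt(5))/2 = 1.618034
phi^2 = phi + 1 = 2.618034
k = 65
k * phi^2 = 65 * 2.618034 = 170.172209
b_65 = floor(k * phi^2) = 170 (check: a_65 + k = 105 + 65 = 170)

170


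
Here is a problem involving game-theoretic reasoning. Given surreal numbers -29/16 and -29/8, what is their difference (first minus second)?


x = -29/16, y = -29/8
Converting to common denominator: 16
x = -29/16, y = -58/16
x - y = -29/16 - -29/8 = 29/16

29/16


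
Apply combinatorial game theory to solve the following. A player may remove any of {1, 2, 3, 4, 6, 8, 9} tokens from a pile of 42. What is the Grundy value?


The subtraction set is S = {1, 2, 3, 4, 6, 8, 9}.
G(k) = mex{ G(k - s) : s in S, s <= k }. We compute iteratively: G(0) = 0.
G(1) = mex({0}) = 1
G(2) = mex({0, 1}) = 2
G(3) = mex({0, 1, 2}) = 3
G(4) = mex({0, 1, 2, 3}) = 4
G(5) = mex({1, 2, 3, 4}) = 0
G(6) = mex({0, 2, 3, 4}) = 1
G(7) = mex({0, 1, 3, 4}) = 2
G(8) = mex({0, 1, 2, 4}) = 3
G(9) = mex({0, 1, 2, 3}) = 4
G(10) = mex({1, 2, 3, 4}) = 0
G(11) = mex({0, 2, 3, 4}) = 1
G(12) = mex({0, 1, 3, 4}) = 2
G(13) = mex({0, 1, 2, 4}) = 3
Observe that G(5)..G(13) = 0, 1, 2, 3, 4, 0, 1, 2, 3 repeats G(0)..G(8) = 0, 1, 2, 3, 4, 0, 1, 2, 3.
For k >= max(S) = 9, G(k) is determined by the previous 9 values G(k-9)..G(k-1); a window of 9 consecutive values has recurred shifted by 5, so by induction G(k + 5) = G(k) for all k >= 0: the sequence is periodic from the start with period 5.
One period: G(0..4) = 0, 1, 2, 3, 4.
42 mod 5 = 2, so G(42) = G(2) = 2.

2


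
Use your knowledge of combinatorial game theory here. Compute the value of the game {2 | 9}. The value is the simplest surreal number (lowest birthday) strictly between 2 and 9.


Left options: {2}, max = 2
Right options: {9}, min = 9
All options are numbers and max(Left) < min(Right), so by the simplicity theorem the value is the simplest (earliest-born) number strictly between 2 and 9.
Integers 3 through 8 all lie strictly between 2 and 9.
Among integers, the simplest (lowest birthday = smallest |n|; 0 is born on day 0, +-n on day n) is 3.
No non-integer in the interval can be simpler: if x is a non-integer in the interval, then floor(x) or ceil(x) also lies in the interval (the interval contains an integer), and both are proper prefixes of x's sign expansion, i.e. born earlier. So the game value is 3.
Game value = 3

3


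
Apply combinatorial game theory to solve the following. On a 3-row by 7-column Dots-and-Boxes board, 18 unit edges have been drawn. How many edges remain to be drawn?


Grid: 3 x 7 boxes, i.e. 4 rows and 8 columns of dots.
Horizontal edges: (rows + 1) * cols = 4 * 7 = 28
Vertical edges: rows * (cols + 1) = 3 * 8 = 24
Total edges: 28 + 24 = 52
Edges drawn: 18
Remaining: 52 - 18 = 34

34


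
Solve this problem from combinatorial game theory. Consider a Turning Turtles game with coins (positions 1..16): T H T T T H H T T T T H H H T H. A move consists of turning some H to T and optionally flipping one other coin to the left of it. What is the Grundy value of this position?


Coins: T H T T T H H T T T T H H H T H
Key fact: a single head at position k behaves exactly like a Nim heap of size k (turning it to T and optionally flipping a coin at j < k corresponds to moving the heap from k to j, or to 0), and heads combine as a disjunctive sum (two heads at the same place would cancel, matching j XOR j = 0). So the Nim-value is the XOR of the 1-indexed positions of the heads.
Face-up positions (1-indexed): [2, 6, 7, 12, 13, 14, 16]
XOR 0 with 2: 0 XOR 2 = 2
XOR 2 with 6: 2 XOR 6 = 4
XOR 4 with 7: 4 XOR 7 = 3
XOR 3 with 12: 3 XOR 12 = 15
XOR 15 with 13: 15 XOR 13 = 2
XOR 2 with 14: 2 XOR 14 = 12
XOR 12 with 16: 12 XOR 16 = 28
Nim-value = 28

28


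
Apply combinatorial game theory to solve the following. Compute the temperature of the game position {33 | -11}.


The game is {33 | -11}, a switch {a | b} with numbers a > b.
Cooling {a | b} by t gives {a - t | b + t}, which stops being hot when a - t = b + t, i.e. at t = (a - b)/2. So the temperature of a switch is (a - b)/2.
Temperature = (Left option - Right option) / 2
= (33 - (-11)) / 2
= 44 / 2
= 22

22


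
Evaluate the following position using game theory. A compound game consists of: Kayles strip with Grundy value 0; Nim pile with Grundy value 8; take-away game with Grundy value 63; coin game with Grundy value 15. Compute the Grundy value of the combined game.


By the Sprague-Grundy theorem, the Grundy value of a sum of games is the XOR of individual Grundy values.
Kayles strip: Grundy value = 0. Running XOR: 0 XOR 0 = 0
Nim pile: Grundy value = 8. Running XOR: 0 XOR 8 = 8
take-away game: Grundy value = 63. Running XOR: 8 XOR 63 = 55
coin game: Grundy value = 15. Running XOR: 55 XOR 15 = 56
The combined Grundy value is 56.

56


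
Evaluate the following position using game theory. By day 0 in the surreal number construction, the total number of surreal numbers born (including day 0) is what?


Day 0: {|} = 0 is born. Count = 1.
Day n: the number of surreal numbers born by day n is 2^(n+1) - 1.
By day 0: 2^1 - 1 = 1
By day 0: 1 surreal numbers.

1


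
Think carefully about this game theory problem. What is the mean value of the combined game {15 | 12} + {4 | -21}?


G1 = {15 | 12}, G2 = {4 | -21}
Each is a switch {a | b} with numbers a > b; its mean value is (a + b)/2, and mean value is additive over game sums: m(G1 + G2) = m(G1) + m(G2).
Mean of G1 = (15 + (12))/2 = 27/2 = 27/2
Mean of G2 = (4 + (-21))/2 = -17/2 = -17/2
Mean of G1 + G2 = 27/2 + -17/2 = 5

5


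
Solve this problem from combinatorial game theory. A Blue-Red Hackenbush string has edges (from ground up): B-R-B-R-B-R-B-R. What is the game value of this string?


Edges (from ground): B-R-B-R-B-R-B-R
By Berlekamp's sign-expansion rule, a Blue-Red Hackenbush stalk has the value of the surreal number whose sign sequence is the edge sequence with B -> + and R -> -.
Sign sequence: +-+-+-+-
Trace the sign expansion in the surreal number tree, starting from 0:
Edge 1: B (sign +) -> bounds (0, +inf), value = 1
Edge 2: R (sign -) -> bounds (0, 1), value = 1/2
Edge 3: B (sign +) -> bounds (1/2, 1), value = 3/4
Edge 4: R (sign -) -> bounds (1/2, 3/4), value = 5/8
Edge 5: B (sign +) -> bounds (5/8, 3/4), value = 11/16
Edge 6: R (sign -) -> bounds (5/8, 11/16), value = 21/32
Edge 7: B (sign +) -> bounds (21/32, 11/16), value = 43/64
Edge 8: R (sign -) -> bounds (21/32, 43/64), value = 85/128
Game value = 85/128

85/128


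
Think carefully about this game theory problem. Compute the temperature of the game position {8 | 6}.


The game is {8 | 6}, a switch {a | b} with numbers a > b.
Cooling {a | b} by t gives {a - t | b + t}, which stops being hot when a - t = b + t, i.e. at t = (a - b)/2. So the temperature of a switch is (a - b)/2.
Temperature = (Left option - Right option) / 2
= (8 - (6)) / 2
= 2 / 2
= 1

1


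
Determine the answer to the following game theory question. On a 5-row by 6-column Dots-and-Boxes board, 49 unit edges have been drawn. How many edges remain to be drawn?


Grid: 5 x 6 boxes, i.e. 6 rows and 7 columns of dots.
Horizontal edges: (rows + 1) * cols = 6 * 6 = 36
Vertical edges: rows * (cols + 1) = 5 * 7 = 35
Total edges: 36 + 35 = 71
Edges drawn: 49
Remaining: 71 - 49 = 22

22


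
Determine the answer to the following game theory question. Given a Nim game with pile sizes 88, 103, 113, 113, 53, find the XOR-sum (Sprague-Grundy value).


We need the XOR (exclusive or) of all pile sizes.
After XOR-ing pile 1 (size 88): 0 XOR 88 = 88
After XOR-ing pile 2 (size 103): 88 XOR 103 = 63
After XOR-ing pile 3 (size 113): 63 XOR 113 = 78
After XOR-ing pile 4 (size 113): 78 XOR 113 = 63
After XOR-ing pile 5 (size 53): 63 XOR 53 = 10
The Nim-value of this position is 10.

10


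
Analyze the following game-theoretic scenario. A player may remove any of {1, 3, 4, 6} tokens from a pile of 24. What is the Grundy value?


The subtraction set is S = {1, 3, 4, 6}.
G(k) = mex{ G(k - s) : s in S, s <= k }. We compute iteratively: G(0) = 0.
G(1) = mex({0}) = 1
G(2) = mex({1}) = 0
G(3) = mex({0}) = 1
G(4) = mex({0, 1}) = 2
G(5) = mex({0, 1, 2}) = 3
G(6) = mex({0, 1, 3}) = 2
G(7) = mex({1, 2}) = 0
G(8) = mex({0, 2, 3}) = 1
G(9) = mex({1, 2, 3}) = 0
G(10) = mex({0, 2}) = 1
G(11) = mex({0, 1, 3}) = 2
G(12) = mex({0, 1, 2}) = 3
Observe that G(7)..G(12) = 0, 1, 0, 1, 2, 3 repeats G(0)..G(5) = 0, 1, 0, 1, 2, 3.
For k >= max(S) = 6, G(k) is determined by the previous 6 values G(k-6)..G(k-1); a window of 6 consecutive values has recurred shifted by 7, so by induction G(k + 7) = G(k) for all k >= 0: the sequence is periodic from the start with period 7.
One period: G(0..6) = 0, 1, 0, 1, 2, 3, 2.
24 mod 7 = 3, so G(24) = G(3) = 1.

1


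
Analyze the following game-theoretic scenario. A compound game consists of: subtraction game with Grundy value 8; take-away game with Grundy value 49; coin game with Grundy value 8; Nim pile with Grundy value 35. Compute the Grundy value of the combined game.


By the Sprague-Grundy theorem, the Grundy value of a sum of games is the XOR of individual Grundy values.
subtraction game: Grundy value = 8. Running XOR: 0 XOR 8 = 8
take-away game: Grundy value = 49. Running XOR: 8 XOR 49 = 57
coin game: Grundy value = 8. Running XOR: 57 XOR 8 = 49
Nim pile: Grundy value = 35. Running XOR: 49 XOR 35 = 18
The combined Grundy value is 18.

18


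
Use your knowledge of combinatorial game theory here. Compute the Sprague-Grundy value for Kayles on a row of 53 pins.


Kayles: a move removes 1 or 2 adjacent pins from a contiguous row.
Removing pins from a row of k leaves two independent rows (a, b) with a + b = k - 1 (one pin) or a + b = k - 2 (two pins); an end removal gives a = 0.
By Sprague-Grundy, G(k) = mex{ G(a) XOR G(b) } over all these splits. G(0) = 0.
G(1): splits (0,0):0^0=0 -> mex({0}) = 1
G(2): splits (0,1):0^1=1 (0,0):0^0=0 -> mex({0, 1}) = 2
G(3): splits (0,2):0^2=2 (1,1):1^1=0 (0,1):0^1=1 -> mex({0, 1, 2}) = 3
G(4): splits (0,3):0^3=3 (1,2):1^2=3 (0,2):0^2=2 (1,1):1^1=0 -> mex({0, 2, 3}) = 1
G(5): splits (0,4):0^1=1 (1,3):1^3=2 (2,2):2^2=0 (0,3):0^3=3 (1,2):1^2=3 -> mex({0, 1, 2, 3}) = 4
G(6) = mex({0, 1, 2, 4}) = 3
G(7) = mex({0, 1, 3, 4, 5}) = 2
G(8) = mex({0, 2, 3, 5, 6}) = 1
G(9) = mex({0, 1, 2, 3, 6, 7}) = 4
G(10) = mex({0, 1, 3, 4, 5, 7}) = 2
G(11) = mex({0, 1, 2, 3, 4, 5}) = 6
G(12) = mex({0, 1, 2, 3, 5, 6, 7}) = 4
G(13) = mex({0, 2, 3, 4, 6, 7}) = 1
G(14) = mex({0, 1, 4, 5, 6, 7}) = 2
G(15) = mex({0, 1, 2, 3, 4, 5, 6}) = 7
G(16) = mex({0, 2, 3, 5, 6, 7}) = 1
G(17) = mex({0, 1, 2, 3, 5, 6, 7}) = 4
G(18) = mex({0, 1, 2, 4, 5, 6}) = 3
G(19) = mex({0, 1, 3, 4, 5, 7}) = 2
G(20) = mex({0, 2, 3, 4, 5, 6, 7}) = 1
G(21) = mex({0, 1, 2, 3, 5, 6, 7}) = 4
G(22) = mex({0, 1, 2, 3, 4, 5, 7}) = 6
G(23) = mex({0, 1, 2, 3, 4, 5, 6}) = 7
G(24) = mex({0, 1, 2, 3, 5, 6, 7}) = 4
G(25) = mex({0, 2, 3, 4, 6, 7}) = 1
G(26) = mex({0, 1, 3, 4, 5, 6, 7}) = 2
G(27) = mex({0, 1, 2, 3, 4, 5, 6, 7}) = 8
G(28) = mex({0, 1, 2, 3, 4, 6, 7, 8}) = 5
G(29) = mex({0, 1, 2, 3, 5, 6, 7, 8, 9}) = 4
G(30) = mex({0, 1, 2, 3, 4, 5, 6, 9, 10}) = 7
G(31) = mex({0, 1, 3, 4, 5, 7, 10, 11}) = 2
G(32) = mex({0, 2, 3, 4, 5, 6, 7, 9, 11}) = 1
G(33) = mex({0, 1, 2, 3, 4, 5, 6, 7, 9, 12}) = 8
G(34) = mex({0, 1, 2, 3, 4, 5, 7, 8, 11, 12}) = 6
G(35) = mex({0, 1, 2, 3, 4, 5, 6, 8, 9, 10, 11}) = 7
G(36) = mex({0, 1, 2, 3, 5, 6, 7, 9, 10}) = 4
G(37) = mex({0, 2, 3, 4, 6, 7, 9, 10, 11, 12}) = 1
G(38) = mex({0, 1, 3, 4, 5, 6, 7, 9, 10, 11, 12}) = 2
G(39) = mex({0, 1, 2, 4, 5, 6, 7, 9, 10, 12, 14}) = 3
G(40) = mex({0, 2, 3, 4, 6, 7, 11, 12, 14}) = 1
G(41) = mex({0, 1, 2, 3, 5, 6, 7, 9, 10, 11, 12}) = 4
G(42) = mex({0, 1, 2, 3, 4, 5, 6, 9, 10}) = 7
G(43) = mex({0, 1, 3, 4, 5, 7, 9, 10, 12, 15}) = 2
G(44) = mex({0, 2, 3, 4, 5, 6, 7, 9, 10, 12, 15}) = 1
G(45) = mex({0, 1, 2, 3, 4, 5, 6, 7, 9, 10, 12, 14}) = 8
G(46) = mex({0, 1, 3, 4, 5, 7, 8, 11, 12, 14}) = 2
G(47) = mex({0, 1, 2, 3, 4, 5, 6, 8, 9, 10, 11, 12}) = 7
G(48) = mex({0, 1, 2, 3, 5, 6, 7, 9, 10}) = 4
G(49) = mex({0, 2, 3, 4, 6, 7, 9, 10, 11, 12, 15}) = 1
G(50) = mex({0, 1, 4, 5, 6, 7, 9, 11, 12, 14, 15}) = 2
G(51) = mex({0, 1, 2, 3, 4, 5, 6, 7, 9, 12, 14, 15}) = 8
G(52) = mex({0, 2, 3, 4, 5, 6, 7, 8, 11, 12, 15}) = 1
G(53) = mex({0, 1, 2, 3, 5, 6, 7, 8, 9, 10, 11, 12}) = 4
Therefore G(53) = 4.

4


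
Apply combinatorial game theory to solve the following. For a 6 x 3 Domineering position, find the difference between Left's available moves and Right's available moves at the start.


Board is 6 x 3 (rows x cols).
Left (vertical) placements: (rows-1) * cols = 5 * 3 = 15
Right (horizontal) placements: rows * (cols-1) = 6 * 2 = 12
Advantage = Left - Right = 15 - 12 = 3

3


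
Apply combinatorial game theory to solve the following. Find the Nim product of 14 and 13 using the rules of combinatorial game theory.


Nim multiplication is bilinear over XOR: (u XOR v) * w = (u*w) XOR (v*w).
So we split each operand into its bit components and XOR the pairwise Nim products.
14 = 2 + 4 + 8 (as XOR of powers of 2).
13 = 1 + 4 + 8 (as XOR of powers of 2).
Using the standard Nim-product table on single bits:
  2*2 = 3,   2*4 = 8,   2*8 = 12,
  4*4 = 6,   4*8 = 11,  8*8 = 13,
and  1*x = x (identity), k*l = l*k (commutative).
Pairwise Nim products:
  2 * 1 = 2
  2 * 4 = 8
  2 * 8 = 12
  4 * 1 = 4
  4 * 4 = 6
  4 * 8 = 11
  8 * 1 = 8
  8 * 4 = 11
  8 * 8 = 13
XOR them: 2 XOR 8 XOR 12 XOR 4 XOR 6 XOR 11 XOR 8 XOR 11 XOR 13 = 1.
Result: 14 * 13 = 1 (in Nim).

1


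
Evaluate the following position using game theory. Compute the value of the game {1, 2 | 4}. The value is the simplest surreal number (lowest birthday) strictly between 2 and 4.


Left options: {1, 2}, max = 2
Right options: {4}, min = 4
All options are numbers and max(Left) < min(Right), so by the simplicity theorem the value is the simplest (earliest-born) number strictly between 2 and 4.
The only integer strictly between 2 and 4 is 3.
No non-integer in the interval can be simpler: if x is a non-integer in the interval, then floor(x) or ceil(x) also lies in the interval (the interval contains an integer), and both are proper prefixes of x's sign expansion, i.e. born earlier. So the game value is 3.
Game value = 3

3


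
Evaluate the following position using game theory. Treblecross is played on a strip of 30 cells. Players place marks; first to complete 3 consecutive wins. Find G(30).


Treblecross: place X on empty cells; 3-in-a-row wins.
Playing within two cells of an existing X lets the opponent win at once, so sensible play treats the cells i-2..i+2 around each X as dead. The player left with no safe cell loses, so this is a normal-play take-away game on strips of safe cells.
Placing X at cell i (0-indexed) of a strip of k safe cells leaves independent strips of sizes max(0, i-2) and max(0, k-i-3). Hence G(k) = mex{ G(max(0,i-2)) XOR G(max(0,k-i-3)) : 0 <= i < k }, with G(0) = 0.
G(1): splits (0,0):0^0=0 -> mex({0}) = 1
G(2): splits (0,0):0^0=0 -> mex({0}) = 1
G(3): splits (0,0):0^0=0 -> mex({0}) = 1
G(4): splits (0,1):0^1=1 (0,0):0^0=0 -> mex({0, 1}) = 2
G(5): splits (0,2):0^1=1 (0,1):0^1=1 (0,0):0^0=0 -> mex({0, 1}) = 2
G(6) = mex({1}) = 0
G(7) = mex({0, 1, 2}) = 3
G(8) = mex({0, 1, 2}) = 3
G(9) = mex({0, 2}) = 1
G(10) = mex({0, 2, 3}) = 1
G(11) = mex({0, 3}) = 1
G(12) = mex({1, 3}) = 0
G(13) = mex({0, 1, 2, 3}) = 4
G(14) = mex({0, 1, 2}) = 3
G(15) = mex({0, 1, 2}) = 3
G(16) = mex({0, 1, 2, 4}) = 3
G(17) = mex({0, 1, 3, 4}) = 2
G(18) = mex({0, 1, 3, 4}) = 2
G(19) = mex({0, 1, 3, 5}) = 2
G(20) = mex({0, 1, 2, 3, 5}) = 4
G(21) = mex({0, 1, 2, 3, 5}) = 4
G(22) = mex({1, 2, 6}) = 0
G(23) = mex({0, 1, 2, 3, 4, 6}) = 5
G(24) = mex({0, 1, 2, 3, 4}) = 5
G(25) = mex({0, 1, 3, 4, 7}) = 2
G(26) = mex({0, 1, 3, 4, 5, 7}) = 2
G(27) = mex({0, 1, 3, 5}) = 2
G(28) = mex({0, 1, 2, 5}) = 3
G(29) = mex({0, 1, 2, 4, 5, 6}) = 3
G(30) = mex({1, 2, 4, 6}) = 0
Therefore G(30) = 0.

0
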